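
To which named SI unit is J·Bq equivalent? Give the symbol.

W

J = kg·m²·s⁻².
Bq = s⁻¹.
Combining: J·Bq = (kg·m²·s⁻²) · s⁻¹ = kg·m²·s⁻³.
kg·m²·s⁻³ is the base-SI form of the watt.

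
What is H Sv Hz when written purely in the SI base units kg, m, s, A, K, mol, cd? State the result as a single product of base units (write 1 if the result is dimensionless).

kg·m⁴·s⁻⁵·A⁻²

H = Wb/A (inductance = flux per current),
    = kg·m²·s⁻²·A⁻².
Sv = J/kg (equivalent dose = energy per mass),
    = m²·s⁻².
Hz = 1/s = s⁻¹ (frequency is cycles per second).
Combining: H·Sv·Hz = (kg·m²·s⁻²·A⁻²) · (m²·s⁻²) · s⁻¹ = kg·m⁴·s⁻⁵·A⁻².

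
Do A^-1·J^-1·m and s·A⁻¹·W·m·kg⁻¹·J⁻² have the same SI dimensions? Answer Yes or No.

Left side:
  J = N·m (work = force × distance),
      = kg·m²·s⁻².
  So J⁻¹ = kg⁻¹·m⁻²·s².
  Combining: A⁻¹·J⁻¹·m = A⁻¹ · (kg⁻¹·m⁻²·s²) · m = kg⁻¹·m⁻¹·s²·A⁻¹.
Right side:
  W = J/s (power = energy per time),
      = kg·m²·s⁻³.
  J = N·m (work = force × distance),
      = kg·m²·s⁻².
  So J⁻² = kg⁻²·m⁻⁴·s⁴.
  Combining: s·A⁻¹·W·m·kg⁻¹·J⁻² = s · A⁻¹ · (kg·m²·s⁻³) · m · kg⁻¹ · (kg⁻²·m⁻⁴·s⁴) = kg⁻²·m⁻¹·s²·A⁻¹.
Left is kg⁻¹·m⁻¹·s²·A⁻¹; right is kg⁻²·m⁻¹·s²·A⁻¹ — different.

No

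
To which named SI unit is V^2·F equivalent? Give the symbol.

J

V = W/A (potential = power per current),
    = kg·m²·s⁻³·A⁻¹.
So V² = kg²·m⁴·s⁻⁶·A⁻².
F = C/V (capacitance = charge per voltage),
    = A·s/(kg·m²·s⁻³·A⁻¹) (substituting C and V),
    = kg⁻¹·m⁻²·s⁴·A².
Combining: V²·F = (kg²·m⁴·s⁻⁶·A⁻²) · (kg⁻¹·m⁻²·s⁴·A²) = kg·m²·s⁻².
kg·m²·s⁻² is the base-SI form of the joule.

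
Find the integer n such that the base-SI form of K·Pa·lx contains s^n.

Pa = N/m² (pressure = force per area),
    = kg·m⁻¹·s⁻².
lx = lm/m² (illuminance = luminous flux per area),
    = m⁻²·cd.
Combining: K·Pa·lx = K · (kg·m⁻¹·s⁻²) · (m⁻²·cd) = kg·m⁻³·s⁻²·K·cd.
The exponent of s is -2.

-2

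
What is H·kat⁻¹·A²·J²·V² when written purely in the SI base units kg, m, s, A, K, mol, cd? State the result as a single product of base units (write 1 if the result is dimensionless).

H = kg·m²·s⁻²·A⁻².
kat = s⁻¹·mol.
So kat⁻¹ = s·mol⁻¹.
J = kg·m²·s⁻².
So J² = kg²·m⁴·s⁻⁴.
V = kg·m²·s⁻³·A⁻¹.
So V² = kg²·m⁴·s⁻⁶·A⁻².
Combining: H·kat⁻¹·A²·J²·V² = (kg·m²·s⁻²·A⁻²) · (s·mol⁻¹) · A² · (kg²·m⁴·s⁻⁴) · (kg²·m⁴·s⁻⁶·A⁻²) = kg⁵·m¹⁰·s⁻¹¹·A⁻²·mol⁻¹.

kg⁵·m¹⁰·s⁻¹¹·A⁻²·mol⁻¹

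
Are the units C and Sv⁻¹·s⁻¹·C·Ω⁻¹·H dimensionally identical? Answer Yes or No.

No

Left side:
  C = s·A.
Right side:
  Sv = J/kg (equivalent dose = energy per mass),
      = m²·s⁻².
  So Sv⁻¹ = m⁻²·s².
  C = A·s = s·A (charge = current × time).
  Ω = V/A (resistance = voltage per current),
      = kg·m²·s⁻³·A⁻².
  So Ω⁻¹ = kg⁻¹·m⁻²·s³·A².
  H = Wb/A (inductance = flux per current),
      = kg·m²·s⁻²·A⁻².
  Combining: Sv⁻¹·s⁻¹·C·Ω⁻¹·H = (m⁻²·s²) · s⁻¹ · (s·A) · (kg⁻¹·m⁻²·s³·A²) · (kg·m²·s⁻²·A⁻²) = m⁻²·s³·A.
Left is s·A; right is m⁻²·s³·A — different.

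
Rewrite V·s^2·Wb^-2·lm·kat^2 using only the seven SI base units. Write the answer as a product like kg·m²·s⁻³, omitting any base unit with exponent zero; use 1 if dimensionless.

V = W/A (potential = power per current),
    = kg·m²·s⁻³·A⁻¹.
Wb = V·s (flux: a volt is a weber per second),
    = kg·m²·s⁻²·A⁻¹.
So Wb⁻² = kg⁻²·m⁻⁴·s⁴·A².
lm = cd·sr = cd (luminous flux; sr is dimensionless).
kat = mol/s = s⁻¹·mol (catalytic activity).
So kat² = s⁻²·mol².
Combining: V·s²·Wb⁻²·lm·kat² = (kg·m²·s⁻³·A⁻¹) · s² · (kg⁻²·m⁻⁴·s⁴·A²) · cd · (s⁻²·mol²) = kg⁻¹·m⁻²·s·A·mol²·cd.

kg⁻¹·m⁻²·s·A·mol²·cd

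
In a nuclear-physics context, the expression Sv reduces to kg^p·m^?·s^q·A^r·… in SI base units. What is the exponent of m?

Sv = m²·s⁻².
The exponent of m is 2.

2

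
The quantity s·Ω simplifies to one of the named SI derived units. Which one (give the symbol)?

H

Ω = V/A (resistance = voltage per current),
    = kg·m²·s⁻³·A⁻².
Combining: s·Ω = s · (kg·m²·s⁻³·A⁻²) = kg·m²·s⁻²·A⁻².
kg·m²·s⁻²·A⁻² is the base-SI form of the henry.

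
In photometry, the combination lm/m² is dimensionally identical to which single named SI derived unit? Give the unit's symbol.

lx

lm = cd·sr = cd (luminous flux; sr is dimensionless).
Combining: lm·m⁻² = cd · m⁻² = m⁻²·cd.
m⁻²·cd is the base-SI form of the lux.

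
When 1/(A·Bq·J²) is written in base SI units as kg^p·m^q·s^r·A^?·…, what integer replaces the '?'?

Bq = 1/s = s⁻¹ (activity is decays per second).
So Bq⁻¹ = s.
J = N·m (work = force × distance),
    = kg·m²·s⁻².
So J⁻² = kg⁻²·m⁻⁴·s⁴.
Combining: A⁻¹·Bq⁻¹·J⁻² = A⁻¹ · s · (kg⁻²·m⁻⁴·s⁴) = kg⁻²·m⁻⁴·s⁵·A⁻¹.
The exponent of A is -1.

-1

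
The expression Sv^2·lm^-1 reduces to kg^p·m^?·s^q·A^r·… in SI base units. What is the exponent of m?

Sv = J/kg (equivalent dose = energy per mass),
    = m²·s⁻².
So Sv² = m⁴·s⁻⁴.
lm = cd·sr = cd (luminous flux; sr is dimensionless).
So lm⁻¹ = cd⁻¹.
Combining: Sv²·lm⁻¹ = (m⁴·s⁻⁴) · cd⁻¹ = m⁴·s⁻⁴·cd⁻¹.
The exponent of m is 4.

4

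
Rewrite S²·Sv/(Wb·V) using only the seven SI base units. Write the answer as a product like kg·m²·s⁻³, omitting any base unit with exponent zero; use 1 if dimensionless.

kg⁻⁴·m⁻⁶·s⁹·A⁶

S = 1/Ω (conductance is reciprocal resistance),
    = kg⁻¹·m⁻²·s³·A².
So S² = kg⁻²·m⁻⁴·s⁶·A⁴.
Wb = V·s (flux: a volt is a weber per second),
    = kg·m²·s⁻²·A⁻¹.
So Wb⁻¹ = kg⁻¹·m⁻²·s²·A.
Sv = J/kg (equivalent dose = energy per mass),
    = m²·s⁻².
V = W/A (potential = power per current),
    = kg·m²·s⁻³·A⁻¹.
So V⁻¹ = kg⁻¹·m⁻²·s³·A.
Combining: S²·Wb⁻¹·Sv·V⁻¹ = (kg⁻²·m⁻⁴·s⁶·A⁴) · (kg⁻¹·m⁻²·s²·A) · (m²·s⁻²) · (kg⁻¹·m⁻²·s³·A) = kg⁻⁴·m⁻⁶·s⁹·A⁶.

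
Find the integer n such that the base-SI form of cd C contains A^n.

1

C = s·A.
Combining: cd·C = cd · (s·A) = s·A·cd.
The exponent of A is 1.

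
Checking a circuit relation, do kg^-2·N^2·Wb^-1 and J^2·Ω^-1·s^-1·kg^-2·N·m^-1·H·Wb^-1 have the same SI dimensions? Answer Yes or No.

No

Left side:
  N = kg·m/s² = kg·m·s⁻² (force = mass × acceleration).
  So N² = kg²·m²·s⁻⁴.
  Wb = V·s (flux: a volt is a weber per second),
      = kg·m²·s⁻²·A⁻¹.
  So Wb⁻¹ = kg⁻¹·m⁻²·s²·A.
  Combining: kg⁻²·N²·Wb⁻¹ = kg⁻² · (kg²·m²·s⁻⁴) · (kg⁻¹·m⁻²·s²·A) = kg⁻¹·s⁻²·A.
Right side:
  J = kg·m²·s⁻².
  So J² = kg²·m⁴·s⁻⁴.
  Ω = kg·m²·s⁻³·A⁻².
  So Ω⁻¹ = kg⁻¹·m⁻²·s³·A².
  N = kg·m·s⁻².
  H = kg·m²·s⁻²·A⁻².
  Wb = kg·m²·s⁻²·A⁻¹.
  So Wb⁻¹ = kg⁻¹·m⁻²·s²·A.
  Combining: J²·Ω⁻¹·s⁻¹·kg⁻²·N·m⁻¹·H·Wb⁻¹ = (kg²·m⁴·s⁻⁴) · (kg⁻¹·m⁻²·s³·A²) · s⁻¹ · kg⁻² · (kg·m·s⁻²) · m⁻¹ · (kg·m²·s⁻²·A⁻²) · (kg⁻¹·m⁻²·s²·A) = m²·s⁻⁴·A.
Left is kg⁻¹·s⁻²·A; right is m²·s⁻⁴·A — different.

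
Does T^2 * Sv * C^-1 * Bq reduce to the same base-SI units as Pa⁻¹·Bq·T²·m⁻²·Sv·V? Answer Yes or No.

Left side:
  T = Wb/m² (flux density = flux per area),
      = kg·s⁻²·A⁻¹.
  So T² = kg²·s⁻⁴·A⁻².
  Sv = J/kg (equivalent dose = energy per mass),
      = m²·s⁻².
  C = A·s = s·A (charge = current × time).
  So C⁻¹ = s⁻¹·A⁻¹.
  Bq = 1/s = s⁻¹ (activity is decays per second).
  Combining: T²·Sv·C⁻¹·Bq = (kg²·s⁻⁴·A⁻²) · (m²·s⁻²) · (s⁻¹·A⁻¹) · s⁻¹ = kg²·m²·s⁻⁸·A⁻³.
Right side:
  Pa = N/m² (pressure = force per area),
      = kg·m⁻¹·s⁻².
  So Pa⁻¹ = kg⁻¹·m·s².
  Bq = 1/s = s⁻¹ (activity is decays per second).
  T = Wb/m² (flux density = flux per area),
      = kg·s⁻²·A⁻¹.
  So T² = kg²·s⁻⁴·A⁻².
  Sv = J/kg (equivalent dose = energy per mass),
      = m²·s⁻².
  V = W/A (potential = power per current),
      = kg·m²·s⁻³·A⁻¹.
  Combining: Pa⁻¹·Bq·T²·m⁻²·Sv·V = (kg⁻¹·m·s²) · s⁻¹ · (kg²·s⁻⁴·A⁻²) · m⁻² · (m²·s⁻²) · (kg·m²·s⁻³·A⁻¹) = kg²·m³·s⁻⁸·A⁻³.
Left is kg²·m²·s⁻⁸·A⁻³; right is kg²·m³·s⁻⁸·A⁻³ — different.

No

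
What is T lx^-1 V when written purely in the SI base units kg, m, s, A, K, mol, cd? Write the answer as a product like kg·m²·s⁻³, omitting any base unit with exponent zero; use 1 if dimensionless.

T = Wb/m² (flux density = flux per area),
    = kg·s⁻²·A⁻¹.
lx = lm/m² (illuminance = luminous flux per area),
    = m⁻²·cd.
So lx⁻¹ = m²·cd⁻¹.
V = W/A (potential = power per current),
    = kg·m²·s⁻³·A⁻¹.
Combining: T·lx⁻¹·V = (kg·s⁻²·A⁻¹) · (m²·cd⁻¹) · (kg·m²·s⁻³·A⁻¹) = kg²·m⁴·s⁻⁵·A⁻²·cd⁻¹.

kg²·m⁴·s⁻⁵·A⁻²·cd⁻¹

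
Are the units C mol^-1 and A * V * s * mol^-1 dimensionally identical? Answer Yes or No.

No

Left side:
  C = A·s = s·A (charge = current × time).
  Combining: C·mol⁻¹ = (s·A) · mol⁻¹ = s·A·mol⁻¹.
Right side:
  V = W/A (potential = power per current),
      = kg·m²·s⁻³·A⁻¹.
  Combining: A·V·s·mol⁻¹ = A · (kg·m²·s⁻³·A⁻¹) · s · mol⁻¹ = kg·m²·s⁻²·mol⁻¹.
Left is s·A·mol⁻¹; right is kg·m²·s⁻²·mol⁻¹ — different.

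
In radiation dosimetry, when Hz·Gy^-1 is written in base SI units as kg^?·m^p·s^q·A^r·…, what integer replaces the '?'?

0

Hz = s⁻¹.
Gy = m²·s⁻².
So Gy⁻¹ = m⁻²·s².
Combining: Hz·Gy⁻¹ = s⁻¹ · (m⁻²·s²) = m⁻²·s.
The exponent of kg is 0.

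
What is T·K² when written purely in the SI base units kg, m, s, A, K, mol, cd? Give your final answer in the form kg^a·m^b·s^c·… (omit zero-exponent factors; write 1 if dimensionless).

T = Wb/m² (flux density = flux per area),
    = kg·s⁻²·A⁻¹.
Combining: T·K² = (kg·s⁻²·A⁻¹) · K² = kg·s⁻²·A⁻¹·K².

kg·s⁻²·A⁻¹·K²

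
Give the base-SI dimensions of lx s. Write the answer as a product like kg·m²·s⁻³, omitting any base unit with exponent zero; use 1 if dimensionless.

m⁻²·s·cd

lx = m⁻²·cd.
Combining: lx·s = (m⁻²·cd) · s = m⁻²·s·cd.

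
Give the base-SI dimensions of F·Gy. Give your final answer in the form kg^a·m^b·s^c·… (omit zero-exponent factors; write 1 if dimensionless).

F = C/V (capacitance = charge per voltage),
    = A·s/(kg·m²·s⁻³·A⁻¹) (substituting C and V),
    = kg⁻¹·m⁻²·s⁴·A².
Gy = J/kg (absorbed dose = energy per mass),
    = m²·s⁻².
Combining: F·Gy = (kg⁻¹·m⁻²·s⁴·A²) · (m²·s⁻²) = kg⁻¹·s²·A².

kg⁻¹·s²·A²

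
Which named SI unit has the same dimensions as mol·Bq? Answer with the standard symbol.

Bq = 1/s = s⁻¹ (activity is decays per second).
Combining: mol·Bq = mol · s⁻¹ = s⁻¹·mol.
s⁻¹·mol is the base-SI form of the katal.

kat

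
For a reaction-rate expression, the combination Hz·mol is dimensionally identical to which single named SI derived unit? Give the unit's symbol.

Hz = 1/s = s⁻¹ (frequency is cycles per second).
Combining: Hz·mol = s⁻¹ · mol = s⁻¹·mol.
s⁻¹·mol is the base-SI form of the katal.

kat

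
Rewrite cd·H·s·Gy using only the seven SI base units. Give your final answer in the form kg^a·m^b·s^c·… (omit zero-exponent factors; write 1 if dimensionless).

kg·m⁴·s⁻³·A⁻²·cd

H = Wb/A (inductance = flux per current),
    = kg·m²·s⁻²·A⁻².
Gy = J/kg (absorbed dose = energy per mass),
    = m²·s⁻².
Combining: cd·H·s·Gy = cd · (kg·m²·s⁻²·A⁻²) · s · (m²·s⁻²) = kg·m⁴·s⁻³·A⁻²·cd.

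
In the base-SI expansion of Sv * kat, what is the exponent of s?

Sv = m²·s⁻².
kat = s⁻¹·mol.
Combining: Sv·kat = (m²·s⁻²) · (s⁻¹·mol) = m²·s⁻³·mol.
The exponent of s is -3.

-3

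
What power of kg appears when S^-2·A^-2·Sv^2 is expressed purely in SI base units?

S = kg⁻¹·m⁻²·s³·A².
So S⁻² = kg²·m⁴·s⁻⁶·A⁻⁴.
Sv = m²·s⁻².
So Sv² = m⁴·s⁻⁴.
Combining: S⁻²·A⁻²·Sv² = (kg²·m⁴·s⁻⁶·A⁻⁴) · A⁻² · (m⁴·s⁻⁴) = kg²·m⁸·s⁻¹⁰·A⁻⁶.
The exponent of kg is 2.

2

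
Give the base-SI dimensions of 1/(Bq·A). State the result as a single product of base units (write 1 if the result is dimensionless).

Bq = s⁻¹.
So Bq⁻¹ = s.
Combining: Bq⁻¹·A⁻¹ = s · A⁻¹ = s·A⁻¹.

s·A⁻¹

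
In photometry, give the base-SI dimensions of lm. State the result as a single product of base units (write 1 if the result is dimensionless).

cd

lm = cd·sr = cd (luminous flux; sr is dimensionless).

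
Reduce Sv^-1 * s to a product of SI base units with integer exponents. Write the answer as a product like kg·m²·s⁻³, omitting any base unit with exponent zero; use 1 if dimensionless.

Sv = J/kg (equivalent dose = energy per mass),
    = m²·s⁻².
So Sv⁻¹ = m⁻²·s².
Combining: Sv⁻¹·s = (m⁻²·s²) · s = m⁻²·s³.

m⁻²·s³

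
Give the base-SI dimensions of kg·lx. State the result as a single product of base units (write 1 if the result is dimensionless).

lx = m⁻²·cd.
Combining: kg·lx = kg · (m⁻²·cd) = kg·m⁻²·cd.

kg·m⁻²·cd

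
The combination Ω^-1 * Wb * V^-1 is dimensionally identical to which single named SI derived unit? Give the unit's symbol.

F

Ω = kg·m²·s⁻³·A⁻².
So Ω⁻¹ = kg⁻¹·m⁻²·s³·A².
Wb = kg·m²·s⁻²·A⁻¹.
V = kg·m²·s⁻³·A⁻¹.
So V⁻¹ = kg⁻¹·m⁻²·s³·A.
Combining: Ω⁻¹·Wb·V⁻¹ = (kg⁻¹·m⁻²·s³·A²) · (kg·m²·s⁻²·A⁻¹) · (kg⁻¹·m⁻²·s³·A) = kg⁻¹·m⁻²·s⁴·A².
kg⁻¹·m⁻²·s⁴·A² is the base-SI form of the farad.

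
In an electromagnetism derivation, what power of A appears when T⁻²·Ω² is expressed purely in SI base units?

-2

T = Wb/m² (flux density = flux per area),
    = kg·s⁻²·A⁻¹.
So T⁻² = kg⁻²·s⁴·A².
Ω = V/A (resistance = voltage per current),
    = kg·m²·s⁻³·A⁻².
So Ω² = kg²·m⁴·s⁻⁶·A⁻⁴.
Combining: T⁻²·Ω² = (kg⁻²·s⁴·A²) · (kg²·m⁴·s⁻⁶·A⁻⁴) = m⁴·s⁻²·A⁻².
The exponent of A is -2.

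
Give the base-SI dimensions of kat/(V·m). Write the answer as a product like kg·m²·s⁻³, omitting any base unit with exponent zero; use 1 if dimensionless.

V = W/A (potential = power per current),
    = kg·m²·s⁻³·A⁻¹.
So V⁻¹ = kg⁻¹·m⁻²·s³·A.
kat = mol/s = s⁻¹·mol (catalytic activity).
Combining: V⁻¹·kat·m⁻¹ = (kg⁻¹·m⁻²·s³·A) · (s⁻¹·mol) · m⁻¹ = kg⁻¹·m⁻³·s²·A·mol.

kg⁻¹·m⁻³·s²·A·mol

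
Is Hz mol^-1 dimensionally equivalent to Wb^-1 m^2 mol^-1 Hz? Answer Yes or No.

No

Left side:
  Hz = s⁻¹.
  Combining: Hz·mol⁻¹ = s⁻¹ · mol⁻¹ = s⁻¹·mol⁻¹.
Right side:
  Wb = V·s (flux: a volt is a weber per second),
      = kg·m²·s⁻²·A⁻¹.
  So Wb⁻¹ = kg⁻¹·m⁻²·s²·A.
  Hz = 1/s = s⁻¹ (frequency is cycles per second).
  Combining: Wb⁻¹·m²·mol⁻¹·Hz = (kg⁻¹·m⁻²·s²·A) · m² · mol⁻¹ · s⁻¹ = kg⁻¹·s·A·mol⁻¹.
Left is s⁻¹·mol⁻¹; right is kg⁻¹·s·A·mol⁻¹ — different.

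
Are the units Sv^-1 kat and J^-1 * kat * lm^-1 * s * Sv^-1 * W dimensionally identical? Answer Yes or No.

No

Left side:
  Sv = J/kg (equivalent dose = energy per mass),
      = m²·s⁻².
  So Sv⁻¹ = m⁻²·s².
  kat = mol/s = s⁻¹·mol (catalytic activity).
  Combining: Sv⁻¹·kat = (m⁻²·s²) · (s⁻¹·mol) = m⁻²·s·mol.
Right side:
  J = N·m (work = force × distance),
      = kg·m²·s⁻².
  So J⁻¹ = kg⁻¹·m⁻²·s².
  kat = mol/s = s⁻¹·mol (catalytic activity).
  lm = cd·sr = cd (luminous flux; sr is dimensionless).
  So lm⁻¹ = cd⁻¹.
  Sv = J/kg (equivalent dose = energy per mass),
      = m²·s⁻².
  So Sv⁻¹ = m⁻²·s².
  W = J/s (power = energy per time),
      = kg·m²·s⁻³.
  Combining: J⁻¹·kat·lm⁻¹·s·Sv⁻¹·W = (kg⁻¹·m⁻²·s²) · (s⁻¹·mol) · cd⁻¹ · s · (m⁻²·s²) · (kg·m²·s⁻³) = m⁻²·s·mol·cd⁻¹.
Left is m⁻²·s·mol; right is m⁻²·s·mol·cd⁻¹ — different.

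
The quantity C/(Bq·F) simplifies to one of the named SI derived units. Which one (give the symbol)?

Wb

Bq = s⁻¹.
So Bq⁻¹ = s.
C = s·A.
F = kg⁻¹·m⁻²·s⁴·A².
So F⁻¹ = kg·m²·s⁻⁴·A⁻².
Combining: Bq⁻¹·C·F⁻¹ = s · (s·A) · (kg·m²·s⁻⁴·A⁻²) = kg·m²·s⁻²·A⁻¹.
kg·m²·s⁻²·A⁻¹ is the base-SI form of the weber.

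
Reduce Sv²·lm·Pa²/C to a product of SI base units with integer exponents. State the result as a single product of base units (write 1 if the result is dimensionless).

Sv = J/kg (equivalent dose = energy per mass),
    = m²·s⁻².
So Sv² = m⁴·s⁻⁴.
C = A·s = s·A (charge = current × time).
So C⁻¹ = s⁻¹·A⁻¹.
lm = cd·sr = cd (luminous flux; sr is dimensionless).
Pa = N/m² (pressure = force per area),
    = kg·m⁻¹·s⁻².
So Pa² = kg²·m⁻²·s⁻⁴.
Combining: Sv²·C⁻¹·lm·Pa² = (m⁴·s⁻⁴) · (s⁻¹·A⁻¹) · cd · (kg²·m⁻²·s⁻⁴) = kg²·m²·s⁻⁹·A⁻¹·cd.

kg²·m²·s⁻⁹·A⁻¹·cd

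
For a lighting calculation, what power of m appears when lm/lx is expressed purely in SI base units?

lm = cd·sr = cd (luminous flux; sr is dimensionless).
lx = lm/m² (illuminance = luminous flux per area),
    = m⁻²·cd.
So lx⁻¹ = m²·cd⁻¹.
Combining: lm·lx⁻¹ = cd · (m²·cd⁻¹) = m².
The exponent of m is 2.

2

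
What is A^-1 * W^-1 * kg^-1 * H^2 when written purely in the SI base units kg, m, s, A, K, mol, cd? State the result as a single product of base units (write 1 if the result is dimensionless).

W = kg·m²·s⁻³.
So W⁻¹ = kg⁻¹·m⁻²·s³.
H = kg·m²·s⁻²·A⁻².
So H² = kg²·m⁴·s⁻⁴·A⁻⁴.
Combining: A⁻¹·W⁻¹·kg⁻¹·H² = A⁻¹ · (kg⁻¹·m⁻²·s³) · kg⁻¹ · (kg²·m⁴·s⁻⁴·A⁻⁴) = m²·s⁻¹·A⁻⁵.

m²·s⁻¹·A⁻⁵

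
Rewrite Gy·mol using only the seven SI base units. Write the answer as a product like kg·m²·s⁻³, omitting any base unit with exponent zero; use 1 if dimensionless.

m²·s⁻²·mol

Gy = m²·s⁻².
Combining: Gy·mol = (m²·s⁻²) · mol = m²·s⁻²·mol.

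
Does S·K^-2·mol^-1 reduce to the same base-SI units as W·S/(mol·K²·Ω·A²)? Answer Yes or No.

Yes

Left side:
  S = kg⁻¹·m⁻²·s³·A².
  Combining: S·K⁻²·mol⁻¹ = (kg⁻¹·m⁻²·s³·A²) · K⁻² · mol⁻¹ = kg⁻¹·m⁻²·s³·A²·K⁻²·mol⁻¹.
Right side:
  Ω = V/A (resistance = voltage per current),
      = kg·m²·s⁻³·A⁻².
  So Ω⁻¹ = kg⁻¹·m⁻²·s³·A².
  W = J/s (power = energy per time),
      = kg·m²·s⁻³.
  S = 1/Ω (conductance is reciprocal resistance),
      = kg⁻¹·m⁻²·s³·A².
  Combining: mol⁻¹·K⁻²·Ω⁻¹·W·A⁻²·S = mol⁻¹ · K⁻² · (kg⁻¹·m⁻²·s³·A²) · (kg·m²·s⁻³) · A⁻² · (kg⁻¹·m⁻²·s³·A²) = kg⁻¹·m⁻²·s³·A²·K⁻²·mol⁻¹.
Both reduce to kg⁻¹·m⁻²·s³·A²·K⁻²·mol⁻¹.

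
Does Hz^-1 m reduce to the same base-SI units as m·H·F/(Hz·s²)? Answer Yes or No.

Yes

Left side:
  Hz = 1/s = s⁻¹ (frequency is cycles per second).
  So Hz⁻¹ = s.
  Combining: Hz⁻¹·m = s · m = m·s.
Right side:
  Hz = 1/s = s⁻¹ (frequency is cycles per second).
  So Hz⁻¹ = s.
  H = Wb/A (inductance = flux per current),
      = kg·m²·s⁻²·A⁻².
  F = C/V (capacitance = charge per voltage),
      = A·s/(kg·m²·s⁻³·A⁻¹) (substituting C and V),
      = kg⁻¹·m⁻²·s⁴·A².
  Combining: Hz⁻¹·m·H·F·s⁻² = s · m · (kg·m²·s⁻²·A⁻²) · (kg⁻¹·m⁻²·s⁴·A²) · s⁻² = m·s.
Both reduce to m·s.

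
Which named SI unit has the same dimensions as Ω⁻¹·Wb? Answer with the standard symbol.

C

Ω = kg·m²·s⁻³·A⁻².
So Ω⁻¹ = kg⁻¹·m⁻²·s³·A².
Wb = kg·m²·s⁻²·A⁻¹.
Combining: Ω⁻¹·Wb = (kg⁻¹·m⁻²·s³·A²) · (kg·m²·s⁻²·A⁻¹) = s·A.
s·A is the base-SI form of the coulomb.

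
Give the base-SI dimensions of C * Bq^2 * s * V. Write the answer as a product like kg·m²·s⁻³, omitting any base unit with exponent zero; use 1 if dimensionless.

C = A·s = s·A (charge = current × time).
Bq = 1/s = s⁻¹ (activity is decays per second).
So Bq² = s⁻².
V = W/A (potential = power per current),
    = kg·m²·s⁻³·A⁻¹.
Combining: C·Bq²·s·V = (s·A) · s⁻² · s · (kg·m²·s⁻³·A⁻¹) = kg·m²·s⁻³.

kg·m²·s⁻³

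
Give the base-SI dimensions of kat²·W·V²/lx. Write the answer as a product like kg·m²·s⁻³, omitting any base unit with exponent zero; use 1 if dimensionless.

kg³·m⁸·s⁻¹¹·A⁻²·mol²·cd⁻¹

kat = mol/s = s⁻¹·mol (catalytic activity).
So kat² = s⁻²·mol².
W = J/s (power = energy per time),
    = kg·m²·s⁻³.
V = W/A (potential = power per current),
    = kg·m²·s⁻³·A⁻¹.
So V² = kg²·m⁴·s⁻⁶·A⁻².
lx = lm/m² (illuminance = luminous flux per area),
    = m⁻²·cd.
So lx⁻¹ = m²·cd⁻¹.
Combining: kat²·W·V²·lx⁻¹ = (s⁻²·mol²) · (kg·m²·s⁻³) · (kg²·m⁴·s⁻⁶·A⁻²) · (m²·cd⁻¹) = kg³·m⁸·s⁻¹¹·A⁻²·mol²·cd⁻¹.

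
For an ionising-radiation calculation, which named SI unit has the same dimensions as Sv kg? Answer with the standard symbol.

Sv = J/kg (equivalent dose = energy per mass),
    = m²·s⁻².
Combining: Sv·kg = (m²·s⁻²) · kg = kg·m²·s⁻².
kg·m²·s⁻² is the base-SI form of the joule.

J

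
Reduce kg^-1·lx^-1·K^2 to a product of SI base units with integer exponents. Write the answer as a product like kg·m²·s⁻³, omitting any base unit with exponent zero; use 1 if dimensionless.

lx = lm/m² (illuminance = luminous flux per area),
    = m⁻²·cd.
So lx⁻¹ = m²·cd⁻¹.
Combining: kg⁻¹·lx⁻¹·K² = kg⁻¹ · (m²·cd⁻¹) · K² = kg⁻¹·m²·K²·cd⁻¹.

kg⁻¹·m²·K²·cd⁻¹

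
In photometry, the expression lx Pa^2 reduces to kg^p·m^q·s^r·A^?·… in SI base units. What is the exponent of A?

lx = m⁻²·cd.
Pa = kg·m⁻¹·s⁻².
So Pa² = kg²·m⁻²·s⁻⁴.
Combining: lx·Pa² = (m⁻²·cd) · (kg²·m⁻²·s⁻⁴) = kg²·m⁻⁴·s⁻⁴·cd.
The exponent of A is 0.

0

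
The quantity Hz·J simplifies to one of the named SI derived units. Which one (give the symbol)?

Hz = 1/s = s⁻¹ (frequency is cycles per second).
J = N·m (work = force × distance),
    = kg·m²·s⁻².
Combining: Hz·J = s⁻¹ · (kg·m²·s⁻²) = kg·m²·s⁻³.
kg·m²·s⁻³ is the base-SI form of the watt.

W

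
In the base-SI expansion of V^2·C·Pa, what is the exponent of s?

-7

V = W/A (potential = power per current),
    = kg·m²·s⁻³·A⁻¹.
So V² = kg²·m⁴·s⁻⁶·A⁻².
C = A·s = s·A (charge = current × time).
Pa = N/m² (pressure = force per area),
    = kg·m⁻¹·s⁻².
Combining: V²·C·Pa = (kg²·m⁴·s⁻⁶·A⁻²) · (s·A) · (kg·m⁻¹·s⁻²) = kg³·m³·s⁻⁷·A⁻¹.
The exponent of s is -7.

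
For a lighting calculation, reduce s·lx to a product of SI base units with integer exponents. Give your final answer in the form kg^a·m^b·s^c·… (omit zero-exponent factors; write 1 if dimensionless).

lx = lm/m² (illuminance = luminous flux per area),
    = m⁻²·cd.
Combining: s·lx = s · (m⁻²·cd) = m⁻²·s·cd.

m⁻²·s·cd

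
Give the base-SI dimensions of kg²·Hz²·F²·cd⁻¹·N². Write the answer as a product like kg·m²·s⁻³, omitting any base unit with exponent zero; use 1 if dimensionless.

Hz = s⁻¹.
So Hz² = s⁻².
F = kg⁻¹·m⁻²·s⁴·A².
So F² = kg⁻²·m⁻⁴·s⁸·A⁴.
N = kg·m·s⁻².
So N² = kg²·m²·s⁻⁴.
Combining: kg²·Hz²·F²·cd⁻¹·N² = kg² · s⁻² · (kg⁻²·m⁻⁴·s⁸·A⁴) · cd⁻¹ · (kg²·m²·s⁻⁴) = kg²·m⁻²·s²·A⁴·cd⁻¹.

kg²·m⁻²·s²·A⁴·cd⁻¹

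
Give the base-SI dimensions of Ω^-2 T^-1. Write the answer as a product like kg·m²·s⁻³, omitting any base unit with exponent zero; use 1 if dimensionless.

kg⁻³·m⁻⁴·s⁸·A⁵

Ω = kg·m²·s⁻³·A⁻².
So Ω⁻² = kg⁻²·m⁻⁴·s⁶·A⁴.
T = kg·s⁻²·A⁻¹.
So T⁻¹ = kg⁻¹·s²·A.
Combining: Ω⁻²·T⁻¹ = (kg⁻²·m⁻⁴·s⁶·A⁴) · (kg⁻¹·s²·A) = kg⁻³·m⁻⁴·s⁸·A⁵.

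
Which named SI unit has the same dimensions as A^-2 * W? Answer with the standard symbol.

W = J/s (power = energy per time),
    = kg·m²·s⁻³.
Combining: A⁻²·W = A⁻² · (kg·m²·s⁻³) = kg·m²·s⁻³·A⁻².
kg·m²·s⁻³·A⁻² is the base-SI form of the ohm.

Ω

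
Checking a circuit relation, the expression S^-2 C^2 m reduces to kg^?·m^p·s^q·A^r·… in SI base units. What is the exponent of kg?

2

S = 1/Ω (conductance is reciprocal resistance),
    = kg⁻¹·m⁻²·s³·A².
So S⁻² = kg²·m⁴·s⁻⁶·A⁻⁴.
C = A·s = s·A (charge = current × time).
So C² = s²·A².
Combining: S⁻²·C²·m = (kg²·m⁴·s⁻⁶·A⁻⁴) · (s²·A²) · m = kg²·m⁵·s⁻⁴·A⁻².
The exponent of kg is 2.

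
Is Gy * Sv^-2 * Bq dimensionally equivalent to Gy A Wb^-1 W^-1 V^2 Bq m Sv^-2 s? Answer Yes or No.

Left side:
  Gy = J/kg (absorbed dose = energy per mass),
      = m²·s⁻².
  Sv = J/kg (equivalent dose = energy per mass),
      = m²·s⁻².
  So Sv⁻² = m⁻⁴·s⁴.
  Bq = 1/s = s⁻¹ (activity is decays per second).
  Combining: Gy·Sv⁻²·Bq = (m²·s⁻²) · (m⁻⁴·s⁴) · s⁻¹ = m⁻²·s.
Right side:
  Gy = J/kg (absorbed dose = energy per mass),
      = m²·s⁻².
  Wb = V·s (flux: a volt is a weber per second),
      = kg·m²·s⁻²·A⁻¹.
  So Wb⁻¹ = kg⁻¹·m⁻²·s²·A.
  W = J/s (power = energy per time),
      = kg·m²·s⁻³.
  So W⁻¹ = kg⁻¹·m⁻²·s³.
  V = W/A (potential = power per current),
      = kg·m²·s⁻³·A⁻¹.
  So V² = kg²·m⁴·s⁻⁶·A⁻².
  Bq = 1/s = s⁻¹ (activity is decays per second).
  Sv = J/kg (equivalent dose = energy per mass),
      = m²·s⁻².
  So Sv⁻² = m⁻⁴·s⁴.
  Combining: Gy·A·Wb⁻¹·W⁻¹·V²·Bq·m·Sv⁻²·s = (m²·s⁻²) · A · (kg⁻¹·m⁻²·s²·A) · (kg⁻¹·m⁻²·s³) · (kg²·m⁴·s⁻⁶·A⁻²) · s⁻¹ · m · (m⁻⁴·s⁴) · s = m⁻¹·s.
Left is m⁻²·s; right is m⁻¹·s — different.

No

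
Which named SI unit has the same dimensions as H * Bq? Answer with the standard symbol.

H = Wb/A (inductance = flux per current),
    = kg·m²·s⁻²·A⁻².
Bq = 1/s = s⁻¹ (activity is decays per second).
Combining: H·Bq = (kg·m²·s⁻²·A⁻²) · s⁻¹ = kg·m²·s⁻³·A⁻².
kg·m²·s⁻³·A⁻² is the base-SI form of the ohm.

Ω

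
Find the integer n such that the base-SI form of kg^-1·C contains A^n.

C = A·s = s·A (charge = current × time).
Combining: kg⁻¹·C = kg⁻¹ · (s·A) = kg⁻¹·s·A.
The exponent of A is 1.

1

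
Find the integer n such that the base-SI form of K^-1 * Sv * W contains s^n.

Sv = J/kg (equivalent dose = energy per mass),
    = m²·s⁻².
W = J/s (power = energy per time),
    = kg·m²·s⁻³.
Combining: K⁻¹·Sv·W = K⁻¹ · (m²·s⁻²) · (kg·m²·s⁻³) = kg·m⁴·s⁻⁵·K⁻¹.
The exponent of s is -5.

-5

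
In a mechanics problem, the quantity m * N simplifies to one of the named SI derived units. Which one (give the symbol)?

N = kg·m/s² = kg·m·s⁻² (force = mass × acceleration).
Combining: m·N = m · (kg·m·s⁻²) = kg·m²·s⁻².
kg·m²·s⁻² is the base-SI form of the joule.

J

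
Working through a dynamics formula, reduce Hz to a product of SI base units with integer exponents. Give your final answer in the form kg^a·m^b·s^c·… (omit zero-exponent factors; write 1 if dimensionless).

s⁻¹

Hz = s⁻¹.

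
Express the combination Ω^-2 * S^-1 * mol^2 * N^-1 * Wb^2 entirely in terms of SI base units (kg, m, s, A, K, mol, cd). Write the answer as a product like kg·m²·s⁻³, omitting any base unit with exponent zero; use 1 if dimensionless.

Ω = V/A (resistance = voltage per current),
    = kg·m²·s⁻³·A⁻².
So Ω⁻² = kg⁻²·m⁻⁴·s⁶·A⁴.
S = 1/Ω (conductance is reciprocal resistance),
    = kg⁻¹·m⁻²·s³·A².
So S⁻¹ = kg·m²·s⁻³·A⁻².
N = kg·m/s² = kg·m·s⁻² (force = mass × acceleration).
So N⁻¹ = kg⁻¹·m⁻¹·s².
Wb = V·s (flux: a volt is a weber per second),
    = kg·m²·s⁻²·A⁻¹.
So Wb² = kg²·m⁴·s⁻⁴·A⁻².
Combining: Ω⁻²·S⁻¹·mol²·N⁻¹·Wb² = (kg⁻²·m⁻⁴·s⁶·A⁴) · (kg·m²·s⁻³·A⁻²) · mol² · (kg⁻¹·m⁻¹·s²) · (kg²·m⁴·s⁻⁴·A⁻²) = m·s·mol².

m·s·mol²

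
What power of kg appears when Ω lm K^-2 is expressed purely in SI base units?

1

Ω = V/A (resistance = voltage per current),
    = kg·m²·s⁻³·A⁻².
lm = cd·sr = cd (luminous flux; sr is dimensionless).
Combining: Ω·lm·K⁻² = (kg·m²·s⁻³·A⁻²) · cd · K⁻² = kg·m²·s⁻³·A⁻²·K⁻²·cd.
The exponent of kg is 1.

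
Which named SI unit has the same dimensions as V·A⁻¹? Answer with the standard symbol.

Ω

V = W/A (potential = power per current),
    = kg·m²·s⁻³·A⁻¹.
Combining: V·A⁻¹ = (kg·m²·s⁻³·A⁻¹) · A⁻¹ = kg·m²·s⁻³·A⁻².
kg·m²·s⁻³·A⁻² is the base-SI form of the ohm.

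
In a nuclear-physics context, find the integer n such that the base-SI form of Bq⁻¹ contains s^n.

Bq = 1/s = s⁻¹ (activity is decays per second).
So Bq⁻¹ = s.
The exponent of s is 1.

1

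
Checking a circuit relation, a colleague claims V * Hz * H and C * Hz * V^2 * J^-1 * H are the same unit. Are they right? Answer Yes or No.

Yes

Left side:
  V = kg·m²·s⁻³·A⁻¹.
  Hz = s⁻¹.
  H = kg·m²·s⁻²·A⁻².
  Combining: V·Hz·H = (kg·m²·s⁻³·A⁻¹) · s⁻¹ · (kg·m²·s⁻²·A⁻²) = kg²·m⁴·s⁻⁶·A⁻³.
Right side:
  C = A·s = s·A (charge = current × time).
  Hz = 1/s = s⁻¹ (frequency is cycles per second).
  V = W/A (potential = power per current),
      = kg·m²·s⁻³·A⁻¹.
  So V² = kg²·m⁴·s⁻⁶·A⁻².
  J = N·m (work = force × distance),
      = kg·m²·s⁻².
  So J⁻¹ = kg⁻¹·m⁻²·s².
  H = Wb/A (inductance = flux per current),
      = kg·m²·s⁻²·A⁻².
  Combining: C·Hz·V²·J⁻¹·H = (s·A) · s⁻¹ · (kg²·m⁴·s⁻⁶·A⁻²) · (kg⁻¹·m⁻²·s²) · (kg·m²·s⁻²·A⁻²) = kg²·m⁴·s⁻⁶·A⁻³.
Both reduce to kg²·m⁴·s⁻⁶·A⁻³.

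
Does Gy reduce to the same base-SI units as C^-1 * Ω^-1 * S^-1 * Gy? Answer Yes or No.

Left side:
  Gy = J/kg (absorbed dose = energy per mass),
      = m²·s⁻².
Right side:
  C = A·s = s·A (charge = current × time).
  So C⁻¹ = s⁻¹·A⁻¹.
  Ω = V/A (resistance = voltage per current),
      = kg·m²·s⁻³·A⁻².
  So Ω⁻¹ = kg⁻¹·m⁻²·s³·A².
  S = 1/Ω (conductance is reciprocal resistance),
      = kg⁻¹·m⁻²·s³·A².
  So S⁻¹ = kg·m²·s⁻³·A⁻².
  Gy = J/kg (absorbed dose = energy per mass),
      = m²·s⁻².
  Combining: C⁻¹·Ω⁻¹·S⁻¹·Gy = (s⁻¹·A⁻¹) · (kg⁻¹·m⁻²·s³·A²) · (kg·m²·s⁻³·A⁻²) · (m²·s⁻²) = m²·s⁻³·A⁻¹.
Left is m²·s⁻²; right is m²·s⁻³·A⁻¹ — different.

No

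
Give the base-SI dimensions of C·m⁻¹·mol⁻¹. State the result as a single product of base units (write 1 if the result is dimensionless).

C = A·s = s·A (charge = current × time).
Combining: C·m⁻¹·mol⁻¹ = (s·A) · m⁻¹ · mol⁻¹ = m⁻¹·s·A·mol⁻¹.

m⁻¹·s·A·mol⁻¹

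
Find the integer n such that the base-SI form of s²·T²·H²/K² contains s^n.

T = kg·s⁻²·A⁻¹.
So T² = kg²·s⁻⁴·A⁻².
H = kg·m²·s⁻²·A⁻².
So H² = kg²·m⁴·s⁻⁴·A⁻⁴.
Combining: s²·T²·K⁻²·H² = s² · (kg²·s⁻⁴·A⁻²) · K⁻² · (kg²·m⁴·s⁻⁴·A⁻⁴) = kg⁴·m⁴·s⁻⁶·A⁻⁶·K⁻².
The exponent of s is -6.

-6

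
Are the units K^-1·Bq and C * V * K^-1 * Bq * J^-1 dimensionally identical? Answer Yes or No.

Yes

Left side:
  Bq = s⁻¹.
  Combining: K⁻¹·Bq = K⁻¹ · s⁻¹ = s⁻¹·K⁻¹.
Right side:
  C = s·A.
  V = kg·m²·s⁻³·A⁻¹.
  Bq = s⁻¹.
  J = kg·m²·s⁻².
  So J⁻¹ = kg⁻¹·m⁻²·s².
  Combining: C·V·K⁻¹·Bq·J⁻¹ = (s·A) · (kg·m²·s⁻³·A⁻¹) · K⁻¹ · s⁻¹ · (kg⁻¹·m⁻²·s²) = s⁻¹·K⁻¹.
Both reduce to s⁻¹·K⁻¹.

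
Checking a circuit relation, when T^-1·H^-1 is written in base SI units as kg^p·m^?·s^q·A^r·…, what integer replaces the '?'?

-2

T = Wb/m² (flux density = flux per area),
    = kg·s⁻²·A⁻¹.
So T⁻¹ = kg⁻¹·s²·A.
H = Wb/A (inductance = flux per current),
    = kg·m²·s⁻²·A⁻².
So H⁻¹ = kg⁻¹·m⁻²·s²·A².
Combining: T⁻¹·H⁻¹ = (kg⁻¹·s²·A) · (kg⁻¹·m⁻²·s²·A²) = kg⁻²·m⁻²·s⁴·A³.
The exponent of m is -2.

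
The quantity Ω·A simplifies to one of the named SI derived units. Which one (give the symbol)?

Ω = V/A (resistance = voltage per current),
    = kg·m²·s⁻³·A⁻².
Combining: Ω·A = (kg·m²·s⁻³·A⁻²) · A = kg·m²·s⁻³·A⁻¹.
kg·m²·s⁻³·A⁻¹ is the base-SI form of the volt.

V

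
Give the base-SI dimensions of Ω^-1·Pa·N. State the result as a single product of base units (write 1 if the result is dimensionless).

Ω = V/A (resistance = voltage per current),
    = kg·m²·s⁻³·A⁻².
So Ω⁻¹ = kg⁻¹·m⁻²·s³·A².
Pa = N/m² (pressure = force per area),
    = kg·m⁻¹·s⁻².
N = kg·m/s² = kg·m·s⁻² (force = mass × acceleration).
Combining: Ω⁻¹·Pa·N = (kg⁻¹·m⁻²·s³·A²) · (kg·m⁻¹·s⁻²) · (kg·m·s⁻²) = kg·m⁻²·s⁻¹·A².

kg·m⁻²·s⁻¹·A²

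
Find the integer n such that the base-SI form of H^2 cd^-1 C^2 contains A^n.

-2

H = kg·m²·s⁻²·A⁻².
So H² = kg²·m⁴·s⁻⁴·A⁻⁴.
C = s·A.
So C² = s²·A².
Combining: H²·cd⁻¹·C² = (kg²·m⁴·s⁻⁴·A⁻⁴) · cd⁻¹ · (s²·A²) = kg²·m⁴·s⁻²·A⁻²·cd⁻¹.
The exponent of A is -2.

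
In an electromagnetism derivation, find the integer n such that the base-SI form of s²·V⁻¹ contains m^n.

V = W/A (potential = power per current),
    = kg·m²·s⁻³·A⁻¹.
So V⁻¹ = kg⁻¹·m⁻²·s³·A.
Combining: s²·V⁻¹ = s² · (kg⁻¹·m⁻²·s³·A) = kg⁻¹·m⁻²·s⁵·A.
The exponent of m is -2.

-2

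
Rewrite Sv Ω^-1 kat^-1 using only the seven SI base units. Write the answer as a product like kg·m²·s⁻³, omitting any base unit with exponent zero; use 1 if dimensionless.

Sv = J/kg (equivalent dose = energy per mass),
    = m²·s⁻².
Ω = V/A (resistance = voltage per current),
    = kg·m²·s⁻³·A⁻².
So Ω⁻¹ = kg⁻¹·m⁻²·s³·A².
kat = mol/s = s⁻¹·mol (catalytic activity).
So kat⁻¹ = s·mol⁻¹.
Combining: Sv·Ω⁻¹·kat⁻¹ = (m²·s⁻²) · (kg⁻¹·m⁻²·s³·A²) · (s·mol⁻¹) = kg⁻¹·s²·A²·mol⁻¹.

kg⁻¹·s²·A²·mol⁻¹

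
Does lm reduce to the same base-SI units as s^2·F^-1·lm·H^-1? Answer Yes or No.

Yes

Left side:
  lm = cd·sr = cd (luminous flux; sr is dimensionless).
Right side:
  F = C/V (capacitance = charge per voltage),
      = A·s/(kg·m²·s⁻³·A⁻¹) (substituting C and V),
      = kg⁻¹·m⁻²·s⁴·A².
  So F⁻¹ = kg·m²·s⁻⁴·A⁻².
  lm = cd·sr = cd (luminous flux; sr is dimensionless).
  H = Wb/A (inductance = flux per current),
      = kg·m²·s⁻²·A⁻².
  So H⁻¹ = kg⁻¹·m⁻²·s²·A².
  Combining: s²·F⁻¹·lm·H⁻¹ = s² · (kg·m²·s⁻⁴·A⁻²) · cd · (kg⁻¹·m⁻²·s²·A²) = cd.
Both reduce to cd.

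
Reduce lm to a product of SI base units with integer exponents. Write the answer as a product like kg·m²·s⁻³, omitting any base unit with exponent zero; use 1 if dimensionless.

cd

lm = cd·sr = cd (luminous flux; sr is dimensionless).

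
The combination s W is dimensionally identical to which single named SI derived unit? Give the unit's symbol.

W = J/s (power = energy per time),
    = kg·m²·s⁻³.
Combining: s·W = s · (kg·m²·s⁻³) = kg·m²·s⁻².
kg·m²·s⁻² is the base-SI form of the joule.

J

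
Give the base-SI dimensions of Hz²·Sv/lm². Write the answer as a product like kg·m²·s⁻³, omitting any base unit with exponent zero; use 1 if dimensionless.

lm = cd·sr = cd (luminous flux; sr is dimensionless).
So lm⁻² = cd⁻².
Hz = 1/s = s⁻¹ (frequency is cycles per second).
So Hz² = s⁻².
Sv = J/kg (equivalent dose = energy per mass),
    = m²·s⁻².
Combining: lm⁻²·Hz²·Sv = cd⁻² · s⁻² · (m²·s⁻²) = m²·s⁻⁴·cd⁻².

m²·s⁻⁴·cd⁻²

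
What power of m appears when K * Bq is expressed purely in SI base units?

Bq = s⁻¹.
Combining: K·Bq = K · s⁻¹ = s⁻¹·K.
The exponent of m is 0.

0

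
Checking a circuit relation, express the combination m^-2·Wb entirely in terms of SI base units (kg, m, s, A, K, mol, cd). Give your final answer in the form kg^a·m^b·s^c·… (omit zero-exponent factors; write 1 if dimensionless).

kg·s⁻²·A⁻¹

Wb = kg·m²·s⁻²·A⁻¹.
Combining: m⁻²·Wb = m⁻² · (kg·m²·s⁻²·A⁻¹) = kg·s⁻²·A⁻¹.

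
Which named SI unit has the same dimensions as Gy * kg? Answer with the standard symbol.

J

Gy = J/kg (absorbed dose = energy per mass),
    = m²·s⁻².
Combining: Gy·kg = (m²·s⁻²) · kg = kg·m²·s⁻².
kg·m²·s⁻² is the base-SI form of the joule.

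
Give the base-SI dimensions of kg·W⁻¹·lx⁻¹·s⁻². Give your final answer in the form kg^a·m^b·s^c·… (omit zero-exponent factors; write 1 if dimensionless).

s·cd⁻¹

W = kg·m²·s⁻³.
So W⁻¹ = kg⁻¹·m⁻²·s³.
lx = m⁻²·cd.
So lx⁻¹ = m²·cd⁻¹.
Combining: kg·W⁻¹·lx⁻¹·s⁻² = kg · (kg⁻¹·m⁻²·s³) · (m²·cd⁻¹) · s⁻² = s·cd⁻¹.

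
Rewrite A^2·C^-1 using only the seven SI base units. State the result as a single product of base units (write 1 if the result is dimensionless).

C = A·s = s·A (charge = current × time).
So C⁻¹ = s⁻¹·A⁻¹.
Combining: A²·C⁻¹ = A² · (s⁻¹·A⁻¹) = s⁻¹·A.

s⁻¹·A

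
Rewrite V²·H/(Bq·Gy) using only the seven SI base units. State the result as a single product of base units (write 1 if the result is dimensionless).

kg³·m⁴·s⁻⁵·A⁻⁴

Bq = s⁻¹.
So Bq⁻¹ = s.
V = kg·m²·s⁻³·A⁻¹.
So V² = kg²·m⁴·s⁻⁶·A⁻².
H = kg·m²·s⁻²·A⁻².
Gy = m²·s⁻².
So Gy⁻¹ = m⁻²·s².
Combining: Bq⁻¹·V²·H·Gy⁻¹ = s · (kg²·m⁴·s⁻⁶·A⁻²) · (kg·m²·s⁻²·A⁻²) · (m⁻²·s²) = kg³·m⁴·s⁻⁵·A⁻⁴.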